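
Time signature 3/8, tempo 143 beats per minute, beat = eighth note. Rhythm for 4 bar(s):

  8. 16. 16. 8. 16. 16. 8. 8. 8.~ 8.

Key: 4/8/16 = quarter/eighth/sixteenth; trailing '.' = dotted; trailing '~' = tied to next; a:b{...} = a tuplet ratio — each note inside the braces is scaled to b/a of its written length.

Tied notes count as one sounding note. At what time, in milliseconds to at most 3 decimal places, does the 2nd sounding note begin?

note 2 onset = 3/2b = 629.371ms

1. 0.0ms @ 0 + 629.371ms (3/2)
2. 629.371ms @ 3/2 + 314.685ms (3/4)
3. 944.056ms @ 9/4 + 314.685ms (3/4)
4. 1258.741ms @ 3 + 629.371ms (3/2)
5. 1888.112ms @ 9/2 + 314.685ms (3/4)
6. 2202.797ms @ 21/4 + 314.685ms (3/4)
7. 2517.483ms @ 6 + 629.371ms (3/2)
8. 3146.853ms @ 15/2 + 629.371ms (3/2)
9. 3776.224ms @ 9 + 1258.741ms (3)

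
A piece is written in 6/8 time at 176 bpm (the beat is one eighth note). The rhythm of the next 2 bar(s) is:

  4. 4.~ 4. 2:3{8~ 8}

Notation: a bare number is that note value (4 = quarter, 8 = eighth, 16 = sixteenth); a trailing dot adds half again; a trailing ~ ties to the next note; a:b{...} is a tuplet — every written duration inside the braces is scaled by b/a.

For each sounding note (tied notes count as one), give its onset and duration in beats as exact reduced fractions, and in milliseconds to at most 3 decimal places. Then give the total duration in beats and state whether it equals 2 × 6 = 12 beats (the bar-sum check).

1) 0.0ms=0b +1022.727ms=3b
2) 1022.727ms=3b +2045.455ms=6b
3) 3068.182ms=9b +1022.727ms=3b
Σ=12b of 12 (176bpm 6/8) — PASS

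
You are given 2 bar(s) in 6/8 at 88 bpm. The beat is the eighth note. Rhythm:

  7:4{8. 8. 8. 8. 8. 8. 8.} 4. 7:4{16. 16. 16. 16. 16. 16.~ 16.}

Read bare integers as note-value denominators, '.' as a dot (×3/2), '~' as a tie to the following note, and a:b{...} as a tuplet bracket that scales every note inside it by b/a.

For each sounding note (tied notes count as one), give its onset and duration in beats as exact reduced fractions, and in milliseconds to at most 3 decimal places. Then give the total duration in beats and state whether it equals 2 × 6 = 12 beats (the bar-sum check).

1) 0.0ms=0b +584.416ms=6/7b
2) 584.416ms=6/7b +584.416ms=6/7b
3) 1168.831ms=12/7b +584.416ms=6/7b
4) 1753.247ms=18/7b +584.416ms=6/7b
5) 2337.662ms=24/7b +584.416ms=6/7b
6) 2922.078ms=30/7b +584.416ms=6/7b
7) 3506.494ms=36/7b +584.416ms=6/7b
8) 4090.909ms=6b +2045.455ms=3b
9) 6136.364ms=9b +292.208ms=3/7b
10) 6428.571ms=66/7b +292.208ms=3/7b
11) 6720.779ms=69/7b +292.208ms=3/7b
12) 7012.987ms=72/7b +292.208ms=3/7b
13) 7305.195ms=75/7b +292.208ms=3/7b
14) 7597.403ms=78/7b +584.416ms=6/7b
Σ=12b of 12 (88bpm 6/8) — PASS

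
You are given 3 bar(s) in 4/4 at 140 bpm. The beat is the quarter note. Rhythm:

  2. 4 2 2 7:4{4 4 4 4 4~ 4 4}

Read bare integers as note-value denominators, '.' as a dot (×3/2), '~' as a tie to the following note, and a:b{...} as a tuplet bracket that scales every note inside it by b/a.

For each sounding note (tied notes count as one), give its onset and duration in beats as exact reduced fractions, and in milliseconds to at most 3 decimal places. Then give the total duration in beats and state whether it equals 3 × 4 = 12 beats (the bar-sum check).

1) 0.0ms=0b +1285.714ms=3b
2) 1285.714ms=3b +428.571ms=1b
3) 1714.286ms=4b +857.143ms=2b
4) 2571.429ms=6b +857.143ms=2b
5) 3428.571ms=8b +244.898ms=4/7b
6) 3673.469ms=60/7b +244.898ms=4/7b
7) 3918.367ms=64/7b +244.898ms=4/7b
8) 4163.265ms=68/7b +244.898ms=4/7b
9) 4408.163ms=72/7b +489.796ms=8/7b
10) 4897.959ms=80/7b +244.898ms=4/7b
Σ=12b of 12 (140bpm 4/4) — PASS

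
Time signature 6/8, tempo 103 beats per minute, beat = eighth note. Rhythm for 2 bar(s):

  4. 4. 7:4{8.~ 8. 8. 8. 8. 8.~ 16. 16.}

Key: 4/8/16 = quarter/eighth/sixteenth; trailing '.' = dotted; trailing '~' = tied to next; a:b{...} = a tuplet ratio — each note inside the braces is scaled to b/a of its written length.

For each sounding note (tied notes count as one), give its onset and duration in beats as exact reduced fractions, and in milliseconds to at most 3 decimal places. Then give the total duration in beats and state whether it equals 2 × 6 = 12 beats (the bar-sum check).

1) 0.0ms=0b +1747.573ms=3b
2) 1747.573ms=3b +1747.573ms=3b
3) 3495.146ms=6b +998.613ms=12/7b
4) 4493.759ms=54/7b +499.307ms=6/7b
5) 4993.065ms=60/7b +499.307ms=6/7b
6) 5492.372ms=66/7b +499.307ms=6/7b
7) 5991.678ms=72/7b +748.96ms=9/7b
8) 6740.638ms=81/7b +249.653ms=3/7b
Σ=12b of 12 (103bpm 6/8) — PASS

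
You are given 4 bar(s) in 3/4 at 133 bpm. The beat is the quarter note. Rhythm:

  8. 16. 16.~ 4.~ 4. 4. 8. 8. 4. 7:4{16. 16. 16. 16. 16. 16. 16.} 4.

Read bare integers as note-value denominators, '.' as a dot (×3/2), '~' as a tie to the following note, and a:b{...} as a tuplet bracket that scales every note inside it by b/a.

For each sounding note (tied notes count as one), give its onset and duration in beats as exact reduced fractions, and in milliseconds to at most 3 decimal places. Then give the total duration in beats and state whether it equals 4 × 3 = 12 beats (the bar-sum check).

1) 0.0ms=0b +338.346ms=3/4b
2) 338.346ms=3/4b +169.173ms=3/8b
3) 507.519ms=9/8b +1522.556ms=27/8b
4) 2030.075ms=9/2b +676.692ms=3/2b
5) 2706.767ms=6b +338.346ms=3/4b
6) 3045.113ms=27/4b +338.346ms=3/4b
7) 3383.459ms=15/2b +676.692ms=3/2b
8) 4060.15ms=9b +96.67ms=3/14b
9) 4156.821ms=129/14b +96.67ms=3/14b
10) 4253.491ms=66/7b +96.67ms=3/14b
11) 4350.161ms=135/14b +96.67ms=3/14b
12) 4446.831ms=69/7b +96.67ms=3/14b
13) 4543.502ms=141/14b +96.67ms=3/14b
14) 4640.172ms=72/7b +96.67ms=3/14b
15) 4736.842ms=21/2b +676.692ms=3/2b
Σ=12b of 12 (133bpm 3/4) — PASS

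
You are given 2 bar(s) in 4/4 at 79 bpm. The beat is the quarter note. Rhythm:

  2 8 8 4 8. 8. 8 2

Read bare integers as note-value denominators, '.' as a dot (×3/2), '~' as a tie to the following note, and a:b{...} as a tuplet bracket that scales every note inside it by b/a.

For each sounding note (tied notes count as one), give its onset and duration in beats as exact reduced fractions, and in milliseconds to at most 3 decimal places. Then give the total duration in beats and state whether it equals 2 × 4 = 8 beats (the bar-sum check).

1) 0.0ms=0b +1518.987ms=2b
2) 1518.987ms=2b +379.747ms=1/2b
3) 1898.734ms=5/2b +379.747ms=1/2b
4) 2278.481ms=3b +759.494ms=1b
5) 3037.975ms=4b +569.62ms=3/4b
6) 3607.595ms=19/4b +569.62ms=3/4b
7) 4177.215ms=11/2b +379.747ms=1/2b
8) 4556.962ms=6b +1518.987ms=2b
Σ=8b of 8 (79bpm 4/4) — PASS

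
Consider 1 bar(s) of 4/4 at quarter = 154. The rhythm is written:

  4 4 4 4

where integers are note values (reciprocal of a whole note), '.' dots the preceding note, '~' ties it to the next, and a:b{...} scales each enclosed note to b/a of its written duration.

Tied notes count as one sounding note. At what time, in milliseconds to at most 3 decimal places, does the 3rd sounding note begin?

1. 0.0ms @ 0 + 389.61ms (1)
2. 389.61ms @ 1 + 389.61ms (1)
3. 779.221ms @ 2 + 389.61ms (1)
4. 1168.831ms @ 3 + 389.61ms (1)

note 3 onset = 2b = 779.221ms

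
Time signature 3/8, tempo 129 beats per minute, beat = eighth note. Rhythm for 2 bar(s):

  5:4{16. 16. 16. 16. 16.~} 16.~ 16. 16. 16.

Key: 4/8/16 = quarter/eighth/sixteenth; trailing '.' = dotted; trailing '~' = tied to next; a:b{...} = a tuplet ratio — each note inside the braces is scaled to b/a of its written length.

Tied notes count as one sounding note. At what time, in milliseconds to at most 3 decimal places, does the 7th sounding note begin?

note 7 onset = 21/4b = 2441.86ms

1. 0.0ms @ 0 + 279.07ms (3/5)
2. 279.07ms @ 3/5 + 279.07ms (3/5)
3. 558.14ms @ 6/5 + 279.07ms (3/5)
4. 837.209ms @ 9/5 + 279.07ms (3/5)
5. 1116.279ms @ 12/5 + 976.744ms (21/10)
6. 2093.023ms @ 9/2 + 348.837ms (3/4)
7. 2441.86ms @ 21/4 + 348.837ms (3/4)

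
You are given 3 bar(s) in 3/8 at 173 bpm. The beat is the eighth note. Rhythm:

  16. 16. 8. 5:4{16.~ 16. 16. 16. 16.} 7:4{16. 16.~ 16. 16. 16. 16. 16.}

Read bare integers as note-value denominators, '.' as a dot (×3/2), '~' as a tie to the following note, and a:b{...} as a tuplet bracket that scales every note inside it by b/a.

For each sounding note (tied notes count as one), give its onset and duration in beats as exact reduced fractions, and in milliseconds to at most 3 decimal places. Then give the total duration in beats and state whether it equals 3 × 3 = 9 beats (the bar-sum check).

1) 0.0ms=0b +260.116ms=3/4b
2) 260.116ms=3/4b +260.116ms=3/4b
3) 520.231ms=3/2b +520.231ms=3/2b
4) 1040.462ms=3b +416.185ms=6/5b
5) 1456.647ms=21/5b +208.092ms=3/5b
6) 1664.74ms=24/5b +208.092ms=3/5b
7) 1872.832ms=27/5b +208.092ms=3/5b
8) 2080.925ms=6b +148.637ms=3/7b
9) 2229.562ms=45/7b +297.275ms=6/7b
10) 2526.837ms=51/7b +148.637ms=3/7b
11) 2675.475ms=54/7b +148.637ms=3/7b
12) 2824.112ms=57/7b +148.637ms=3/7b
13) 2972.75ms=60/7b +148.637ms=3/7b
Σ=9b of 9 (173bpm 3/8) — PASS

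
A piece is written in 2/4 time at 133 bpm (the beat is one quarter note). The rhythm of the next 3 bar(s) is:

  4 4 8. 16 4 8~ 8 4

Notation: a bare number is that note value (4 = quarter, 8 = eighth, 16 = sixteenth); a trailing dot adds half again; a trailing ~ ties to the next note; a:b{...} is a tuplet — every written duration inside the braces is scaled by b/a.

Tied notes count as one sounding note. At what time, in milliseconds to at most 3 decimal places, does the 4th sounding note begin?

1. 0.0ms @ 0 + 451.128ms (1)
2. 451.128ms @ 1 + 451.128ms (1)
3. 902.256ms @ 2 + 338.346ms (3/4)
4. 1240.602ms @ 11/4 + 112.782ms (1/4)
5. 1353.383ms @ 3 + 451.128ms (1)
6. 1804.511ms @ 4 + 451.128ms (1)
7. 2255.639ms @ 5 + 451.128ms (1)

note 4 onset = 11/4b = 1240.602ms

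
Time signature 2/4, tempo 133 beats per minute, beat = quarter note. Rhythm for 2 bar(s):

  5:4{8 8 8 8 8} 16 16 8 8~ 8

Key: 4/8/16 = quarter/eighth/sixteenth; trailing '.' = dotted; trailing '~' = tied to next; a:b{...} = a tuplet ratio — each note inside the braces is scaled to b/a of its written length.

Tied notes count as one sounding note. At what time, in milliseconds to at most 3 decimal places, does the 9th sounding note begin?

note 9 onset = 3b = 1353.383ms

1. 0.0ms @ 0 + 180.451ms (2/5)
2. 180.451ms @ 2/5 + 180.451ms (2/5)
3. 360.902ms @ 4/5 + 180.451ms (2/5)
4. 541.353ms @ 6/5 + 180.451ms (2/5)
5. 721.805ms @ 8/5 + 180.451ms (2/5)
6. 902.256ms @ 2 + 112.782ms (1/4)
7. 1015.038ms @ 9/4 + 112.782ms (1/4)
8. 1127.82ms @ 5/2 + 225.564ms (1/2)
9. 1353.383ms @ 3 + 451.128ms (1)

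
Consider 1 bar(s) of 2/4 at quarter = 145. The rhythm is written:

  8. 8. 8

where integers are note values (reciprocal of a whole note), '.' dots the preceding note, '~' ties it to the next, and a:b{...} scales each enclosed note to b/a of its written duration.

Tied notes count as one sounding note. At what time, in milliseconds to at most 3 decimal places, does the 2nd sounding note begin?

1. 0.0ms @ 0 + 310.345ms (3/4)
2. 310.345ms @ 3/4 + 310.345ms (3/4)
3. 620.69ms @ 3/2 + 206.897ms (1/2)

note 2 onset = 3/4b = 310.345ms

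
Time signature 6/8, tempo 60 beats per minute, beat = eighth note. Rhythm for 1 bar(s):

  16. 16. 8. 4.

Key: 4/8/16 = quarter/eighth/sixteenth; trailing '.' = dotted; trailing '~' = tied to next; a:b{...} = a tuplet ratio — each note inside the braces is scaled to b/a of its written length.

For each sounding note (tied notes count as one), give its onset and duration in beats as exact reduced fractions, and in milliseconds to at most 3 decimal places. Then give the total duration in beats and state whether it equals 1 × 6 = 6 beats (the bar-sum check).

1) 0.0ms=0b +750.0ms=3/4b
2) 750.0ms=3/4b +750.0ms=3/4b
3) 1500.0ms=3/2b +1500.0ms=3/2b
4) 3000.0ms=3b +3000.0ms=3b
Σ=6b of 6 (60bpm 6/8) — PASS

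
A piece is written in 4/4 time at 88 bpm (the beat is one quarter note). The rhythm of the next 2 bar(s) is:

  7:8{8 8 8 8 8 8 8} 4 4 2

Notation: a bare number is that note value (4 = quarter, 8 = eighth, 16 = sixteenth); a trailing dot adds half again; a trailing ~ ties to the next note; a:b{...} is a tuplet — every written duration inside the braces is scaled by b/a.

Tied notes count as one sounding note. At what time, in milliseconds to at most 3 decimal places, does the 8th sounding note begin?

1. 0.0ms @ 0 + 389.61ms (4/7)
2. 389.61ms @ 4/7 + 389.61ms (4/7)
3. 779.221ms @ 8/7 + 389.61ms (4/7)
4. 1168.831ms @ 12/7 + 389.61ms (4/7)
5. 1558.442ms @ 16/7 + 389.61ms (4/7)
6. 1948.052ms @ 20/7 + 389.61ms (4/7)
7. 2337.662ms @ 24/7 + 389.61ms (4/7)
8. 2727.273ms @ 4 + 681.818ms (1)
9. 3409.091ms @ 5 + 681.818ms (1)
10. 4090.909ms @ 6 + 1363.636ms (2)

note 8 onset = 4b = 2727.273ms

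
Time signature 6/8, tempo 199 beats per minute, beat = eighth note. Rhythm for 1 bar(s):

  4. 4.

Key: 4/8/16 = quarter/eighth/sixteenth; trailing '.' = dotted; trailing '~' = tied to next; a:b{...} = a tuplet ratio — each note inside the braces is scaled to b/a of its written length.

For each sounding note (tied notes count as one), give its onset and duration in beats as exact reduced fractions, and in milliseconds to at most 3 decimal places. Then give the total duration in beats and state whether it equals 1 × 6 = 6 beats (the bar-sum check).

1) 0.0ms=0b +904.523ms=3b
2) 904.523ms=3b +904.523ms=3b
Σ=6b of 6 (199bpm 6/8) — PASS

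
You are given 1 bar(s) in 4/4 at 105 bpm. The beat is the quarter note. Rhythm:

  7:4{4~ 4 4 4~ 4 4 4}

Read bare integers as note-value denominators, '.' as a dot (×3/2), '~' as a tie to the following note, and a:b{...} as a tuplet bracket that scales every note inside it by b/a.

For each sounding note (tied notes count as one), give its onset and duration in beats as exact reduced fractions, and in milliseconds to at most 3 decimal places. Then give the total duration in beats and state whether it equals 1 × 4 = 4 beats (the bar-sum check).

1) 0.0ms=0b +653.061ms=8/7b
2) 653.061ms=8/7b +326.531ms=4/7b
3) 979.592ms=12/7b +653.061ms=8/7b
4) 1632.653ms=20/7b +326.531ms=4/7b
5) 1959.184ms=24/7b +326.531ms=4/7b
Σ=4b of 4 (105bpm 4/4) — PASS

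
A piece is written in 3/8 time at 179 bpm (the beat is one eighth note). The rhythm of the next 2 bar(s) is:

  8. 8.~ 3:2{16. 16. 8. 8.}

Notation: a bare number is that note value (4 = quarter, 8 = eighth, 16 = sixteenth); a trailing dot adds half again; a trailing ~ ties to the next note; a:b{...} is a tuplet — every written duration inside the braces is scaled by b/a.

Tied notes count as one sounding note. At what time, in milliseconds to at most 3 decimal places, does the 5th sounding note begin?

1. 0.0ms @ 0 + 502.793ms (3/2)
2. 502.793ms @ 3/2 + 670.391ms (2)
3. 1173.184ms @ 7/2 + 167.598ms (1/2)
4. 1340.782ms @ 4 + 335.196ms (1)
5. 1675.978ms @ 5 + 335.196ms (1)

note 5 onset = 5b = 1675.978ms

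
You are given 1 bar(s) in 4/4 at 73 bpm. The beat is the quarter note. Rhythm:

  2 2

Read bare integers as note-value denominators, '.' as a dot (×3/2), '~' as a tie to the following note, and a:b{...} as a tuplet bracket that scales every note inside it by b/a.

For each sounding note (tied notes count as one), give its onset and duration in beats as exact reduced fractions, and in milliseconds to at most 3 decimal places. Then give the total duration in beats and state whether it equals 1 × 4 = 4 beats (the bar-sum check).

1) 0.0ms=0b +1643.836ms=2b
2) 1643.836ms=2b +1643.836ms=2b
Σ=4b of 4 (73bpm 4/4) — PASS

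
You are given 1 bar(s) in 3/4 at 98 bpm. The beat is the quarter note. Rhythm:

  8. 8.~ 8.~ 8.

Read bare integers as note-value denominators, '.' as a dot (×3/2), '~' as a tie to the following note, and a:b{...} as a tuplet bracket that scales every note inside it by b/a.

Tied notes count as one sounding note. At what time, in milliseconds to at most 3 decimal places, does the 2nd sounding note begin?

note 2 onset = 3/4b = 459.184ms

1. 0.0ms @ 0 + 459.184ms (3/4)
2. 459.184ms @ 3/4 + 1377.551ms (9/4)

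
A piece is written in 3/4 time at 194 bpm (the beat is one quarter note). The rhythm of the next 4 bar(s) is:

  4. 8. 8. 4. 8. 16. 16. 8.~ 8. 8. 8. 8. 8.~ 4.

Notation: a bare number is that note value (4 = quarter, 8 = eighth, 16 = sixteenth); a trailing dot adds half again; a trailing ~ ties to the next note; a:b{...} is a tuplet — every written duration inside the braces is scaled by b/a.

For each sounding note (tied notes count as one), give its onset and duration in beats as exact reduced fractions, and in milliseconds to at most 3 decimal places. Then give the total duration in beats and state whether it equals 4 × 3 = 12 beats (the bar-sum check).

1) 0.0ms=0b +463.918ms=3/2b
2) 463.918ms=3/2b +231.959ms=3/4b
3) 695.876ms=9/4b +231.959ms=3/4b
4) 927.835ms=3b +463.918ms=3/2b
5) 1391.753ms=9/2b +231.959ms=3/4b
6) 1623.711ms=21/4b +115.979ms=3/8b
7) 1739.691ms=45/8b +115.979ms=3/8b
8) 1855.67ms=6b +463.918ms=3/2b
9) 2319.588ms=15/2b +231.959ms=3/4b
10) 2551.546ms=33/4b +231.959ms=3/4b
11) 2783.505ms=9b +231.959ms=3/4b
12) 3015.464ms=39/4b +695.876ms=9/4b
Σ=12b of 12 (194bpm 3/4) — PASS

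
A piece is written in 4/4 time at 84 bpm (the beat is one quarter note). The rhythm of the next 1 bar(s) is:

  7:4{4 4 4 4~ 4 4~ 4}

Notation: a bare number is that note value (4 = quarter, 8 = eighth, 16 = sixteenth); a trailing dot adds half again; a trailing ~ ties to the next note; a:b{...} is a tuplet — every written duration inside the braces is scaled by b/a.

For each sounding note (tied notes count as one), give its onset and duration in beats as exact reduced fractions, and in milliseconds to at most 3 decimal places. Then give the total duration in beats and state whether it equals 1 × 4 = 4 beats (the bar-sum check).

1) 0.0ms=0b +408.163ms=4/7b
2) 408.163ms=4/7b +408.163ms=4/7b
3) 816.327ms=8/7b +408.163ms=4/7b
4) 1224.49ms=12/7b +816.327ms=8/7b
5) 2040.816ms=20/7b +816.327ms=8/7b
Σ=4b of 4 (84bpm 4/4) — PASS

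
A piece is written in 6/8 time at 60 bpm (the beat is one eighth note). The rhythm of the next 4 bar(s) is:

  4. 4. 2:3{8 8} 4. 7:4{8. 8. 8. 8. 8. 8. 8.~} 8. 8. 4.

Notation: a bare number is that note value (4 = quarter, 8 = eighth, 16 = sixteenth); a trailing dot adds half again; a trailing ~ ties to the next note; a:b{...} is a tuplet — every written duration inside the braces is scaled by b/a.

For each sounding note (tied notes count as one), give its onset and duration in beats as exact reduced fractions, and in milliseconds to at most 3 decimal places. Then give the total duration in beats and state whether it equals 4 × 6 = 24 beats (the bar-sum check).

1) 0.0ms=0b +3000.0ms=3b
2) 3000.0ms=3b +3000.0ms=3b
3) 6000.0ms=6b +1500.0ms=3/2b
4) 7500.0ms=15/2b +1500.0ms=3/2b
5) 9000.0ms=9b +3000.0ms=3b
6) 12000.0ms=12b +857.143ms=6/7b
7) 12857.143ms=90/7b +857.143ms=6/7b
8) 13714.286ms=96/7b +857.143ms=6/7b
9) 14571.429ms=102/7b +857.143ms=6/7b
10) 15428.571ms=108/7b +857.143ms=6/7b
11) 16285.714ms=114/7b +857.143ms=6/7b
12) 17142.857ms=120/7b +2357.143ms=33/14b
13) 19500.0ms=39/2b +1500.0ms=3/2b
14) 21000.0ms=21b +3000.0ms=3b
Σ=24b of 24 (60bpm 6/8) — PASS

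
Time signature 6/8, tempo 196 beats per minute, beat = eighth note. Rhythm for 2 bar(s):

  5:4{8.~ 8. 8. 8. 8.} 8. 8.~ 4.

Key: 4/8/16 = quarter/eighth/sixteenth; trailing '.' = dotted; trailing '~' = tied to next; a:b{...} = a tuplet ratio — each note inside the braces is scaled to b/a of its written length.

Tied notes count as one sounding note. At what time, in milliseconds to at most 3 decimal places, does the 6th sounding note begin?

1. 0.0ms @ 0 + 734.694ms (12/5)
2. 734.694ms @ 12/5 + 367.347ms (6/5)
3. 1102.041ms @ 18/5 + 367.347ms (6/5)
4. 1469.388ms @ 24/5 + 367.347ms (6/5)
5. 1836.735ms @ 6 + 459.184ms (3/2)
6. 2295.918ms @ 15/2 + 1377.551ms (9/2)

note 6 onset = 15/2b = 2295.918ms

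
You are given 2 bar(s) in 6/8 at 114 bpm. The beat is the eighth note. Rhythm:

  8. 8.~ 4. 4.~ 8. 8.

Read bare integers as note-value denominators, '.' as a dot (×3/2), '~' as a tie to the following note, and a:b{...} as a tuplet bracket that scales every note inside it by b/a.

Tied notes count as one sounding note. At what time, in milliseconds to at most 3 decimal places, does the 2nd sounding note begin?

1. 0.0ms @ 0 + 789.474ms (3/2)
2. 789.474ms @ 3/2 + 2368.421ms (9/2)
3. 3157.895ms @ 6 + 2368.421ms (9/2)
4. 5526.316ms @ 21/2 + 789.474ms (3/2)

note 2 onset = 3/2b = 789.474ms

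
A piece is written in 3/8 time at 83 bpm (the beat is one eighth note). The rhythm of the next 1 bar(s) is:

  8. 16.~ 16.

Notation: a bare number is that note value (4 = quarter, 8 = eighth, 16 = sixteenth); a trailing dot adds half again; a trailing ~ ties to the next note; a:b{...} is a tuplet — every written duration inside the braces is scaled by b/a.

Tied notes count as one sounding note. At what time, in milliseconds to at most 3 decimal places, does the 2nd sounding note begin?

1. 0.0ms @ 0 + 1084.337ms (3/2)
2. 1084.337ms @ 3/2 + 1084.337ms (3/2)

note 2 onset = 3/2b = 1084.337ms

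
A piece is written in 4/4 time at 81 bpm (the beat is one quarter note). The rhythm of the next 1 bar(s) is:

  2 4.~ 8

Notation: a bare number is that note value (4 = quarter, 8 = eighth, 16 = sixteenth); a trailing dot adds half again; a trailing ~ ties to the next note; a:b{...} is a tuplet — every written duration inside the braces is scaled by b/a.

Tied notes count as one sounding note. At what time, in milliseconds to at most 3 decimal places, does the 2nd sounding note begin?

note 2 onset = 2b = 1481.481ms

1. 0.0ms @ 0 + 1481.481ms (2)
2. 1481.481ms @ 2 + 1481.481ms (2)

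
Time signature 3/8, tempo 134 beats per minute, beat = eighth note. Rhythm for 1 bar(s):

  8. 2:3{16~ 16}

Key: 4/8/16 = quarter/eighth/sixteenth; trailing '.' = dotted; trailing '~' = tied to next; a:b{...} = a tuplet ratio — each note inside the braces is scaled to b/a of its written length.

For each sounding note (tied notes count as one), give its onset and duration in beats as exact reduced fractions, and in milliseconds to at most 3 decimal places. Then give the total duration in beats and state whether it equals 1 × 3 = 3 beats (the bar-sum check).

1) 0.0ms=0b +671.642ms=3/2b
2) 671.642ms=3/2b +671.642ms=3/2b
Σ=3b of 3 (134bpm 3/8) — PASS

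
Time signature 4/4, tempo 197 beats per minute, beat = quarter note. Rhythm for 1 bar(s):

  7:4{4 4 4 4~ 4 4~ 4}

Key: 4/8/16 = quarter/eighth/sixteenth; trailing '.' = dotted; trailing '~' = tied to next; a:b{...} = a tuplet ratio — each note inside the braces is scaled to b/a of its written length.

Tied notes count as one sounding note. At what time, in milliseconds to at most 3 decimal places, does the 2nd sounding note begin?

1. 0.0ms @ 0 + 174.039ms (4/7)
2. 174.039ms @ 4/7 + 174.039ms (4/7)
3. 348.078ms @ 8/7 + 174.039ms (4/7)
4. 522.117ms @ 12/7 + 348.078ms (8/7)
5. 870.196ms @ 20/7 + 348.078ms (8/7)

note 2 onset = 4/7b = 174.039ms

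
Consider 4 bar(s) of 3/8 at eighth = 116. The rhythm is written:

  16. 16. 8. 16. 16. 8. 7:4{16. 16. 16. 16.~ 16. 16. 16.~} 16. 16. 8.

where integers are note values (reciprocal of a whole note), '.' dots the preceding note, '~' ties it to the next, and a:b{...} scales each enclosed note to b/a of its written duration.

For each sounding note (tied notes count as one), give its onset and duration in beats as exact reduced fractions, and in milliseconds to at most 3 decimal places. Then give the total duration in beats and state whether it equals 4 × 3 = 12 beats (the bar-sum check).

1) 0.0ms=0b +387.931ms=3/4b
2) 387.931ms=3/4b +387.931ms=3/4b
3) 775.862ms=3/2b +775.862ms=3/2b
4) 1551.724ms=3b +387.931ms=3/4b
5) 1939.655ms=15/4b +387.931ms=3/4b
6) 2327.586ms=9/2b +775.862ms=3/2b
7) 3103.448ms=6b +221.675ms=3/7b
8) 3325.123ms=45/7b +221.675ms=3/7b
9) 3546.798ms=48/7b +221.675ms=3/7b
10) 3768.473ms=51/7b +443.35ms=6/7b
11) 4211.823ms=57/7b +221.675ms=3/7b
12) 4433.498ms=60/7b +609.606ms=33/28b
13) 5043.103ms=39/4b +387.931ms=3/4b
14) 5431.034ms=21/2b +775.862ms=3/2b
Σ=12b of 12 (116bpm 3/8) — PASS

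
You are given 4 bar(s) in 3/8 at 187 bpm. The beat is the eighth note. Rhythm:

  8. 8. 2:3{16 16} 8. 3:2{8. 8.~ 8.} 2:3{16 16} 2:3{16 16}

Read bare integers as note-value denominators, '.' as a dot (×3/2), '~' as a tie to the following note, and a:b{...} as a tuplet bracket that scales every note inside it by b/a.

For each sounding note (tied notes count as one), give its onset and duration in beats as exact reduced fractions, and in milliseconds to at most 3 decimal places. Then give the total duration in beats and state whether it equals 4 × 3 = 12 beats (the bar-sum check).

1) 0.0ms=0b +481.283ms=3/2b
2) 481.283ms=3/2b +481.283ms=3/2b
3) 962.567ms=3b +240.642ms=3/4b
4) 1203.209ms=15/4b +240.642ms=3/4b
5) 1443.85ms=9/2b +481.283ms=3/2b
6) 1925.134ms=6b +320.856ms=1b
7) 2245.989ms=7b +641.711ms=2b
8) 2887.701ms=9b +240.642ms=3/4b
9) 3128.342ms=39/4b +240.642ms=3/4b
10) 3368.984ms=21/2b +240.642ms=3/4b
11) 3609.626ms=45/4b +240.642ms=3/4b
Σ=12b of 12 (187bpm 3/8) — PASS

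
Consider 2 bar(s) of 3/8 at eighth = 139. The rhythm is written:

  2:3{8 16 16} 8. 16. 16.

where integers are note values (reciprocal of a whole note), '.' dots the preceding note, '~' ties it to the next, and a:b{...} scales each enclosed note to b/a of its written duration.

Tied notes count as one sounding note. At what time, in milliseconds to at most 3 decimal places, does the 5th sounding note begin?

1. 0.0ms @ 0 + 647.482ms (3/2)
2. 647.482ms @ 3/2 + 323.741ms (3/4)
3. 971.223ms @ 9/4 + 323.741ms (3/4)
4. 1294.964ms @ 3 + 647.482ms (3/2)
5. 1942.446ms @ 9/2 + 323.741ms (3/4)
6. 2266.187ms @ 21/4 + 323.741ms (3/4)

note 5 onset = 9/2b = 1942.446ms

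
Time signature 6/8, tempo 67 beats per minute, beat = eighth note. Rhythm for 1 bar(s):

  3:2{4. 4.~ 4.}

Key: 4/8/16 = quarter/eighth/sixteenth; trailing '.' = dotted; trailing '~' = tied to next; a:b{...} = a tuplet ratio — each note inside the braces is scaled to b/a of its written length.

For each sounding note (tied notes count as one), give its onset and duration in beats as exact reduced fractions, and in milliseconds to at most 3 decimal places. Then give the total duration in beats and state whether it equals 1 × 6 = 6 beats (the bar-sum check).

1) 0.0ms=0b +1791.045ms=2b
2) 1791.045ms=2b +3582.09ms=4b
Σ=6b of 6 (67bpm 6/8) — PASS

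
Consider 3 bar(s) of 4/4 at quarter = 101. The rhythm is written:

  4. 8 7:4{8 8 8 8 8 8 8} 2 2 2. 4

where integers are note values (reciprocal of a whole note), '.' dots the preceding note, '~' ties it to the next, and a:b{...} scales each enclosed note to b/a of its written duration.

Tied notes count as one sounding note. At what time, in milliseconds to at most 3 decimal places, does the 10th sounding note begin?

note 10 onset = 4b = 2376.238ms

1. 0.0ms @ 0 + 891.089ms (3/2)
2. 891.089ms @ 3/2 + 297.03ms (1/2)
3. 1188.119ms @ 2 + 169.731ms (2/7)
4. 1357.85ms @ 16/7 + 169.731ms (2/7)
5. 1527.581ms @ 18/7 + 169.731ms (2/7)
6. 1697.313ms @ 20/7 + 169.731ms (2/7)
7. 1867.044ms @ 22/7 + 169.731ms (2/7)
8. 2036.775ms @ 24/7 + 169.731ms (2/7)
9. 2206.506ms @ 26/7 + 169.731ms (2/7)
10. 2376.238ms @ 4 + 1188.119ms (2)
11. 3564.356ms @ 6 + 1188.119ms (2)
12. 4752.475ms @ 8 + 1782.178ms (3)
13. 6534.653ms @ 11 + 594.059ms (1)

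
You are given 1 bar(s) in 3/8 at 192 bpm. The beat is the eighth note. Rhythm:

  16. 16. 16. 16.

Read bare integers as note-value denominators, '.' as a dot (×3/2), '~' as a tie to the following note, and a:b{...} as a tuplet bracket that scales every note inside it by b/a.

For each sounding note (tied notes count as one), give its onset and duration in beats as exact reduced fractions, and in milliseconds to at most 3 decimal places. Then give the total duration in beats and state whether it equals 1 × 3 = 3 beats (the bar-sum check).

1) 0.0ms=0b +234.375ms=3/4b
2) 234.375ms=3/4b +234.375ms=3/4b
3) 468.75ms=3/2b +234.375ms=3/4b
4) 703.125ms=9/4b +234.375ms=3/4b
Σ=3b of 3 (192bpm 3/8) — PASS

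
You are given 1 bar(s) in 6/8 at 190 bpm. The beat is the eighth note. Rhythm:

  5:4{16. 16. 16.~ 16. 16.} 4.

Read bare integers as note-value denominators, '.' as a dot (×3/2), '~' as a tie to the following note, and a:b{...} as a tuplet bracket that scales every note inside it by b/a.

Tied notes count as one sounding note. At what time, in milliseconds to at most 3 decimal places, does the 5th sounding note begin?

note 5 onset = 3b = 947.368ms

1. 0.0ms @ 0 + 189.474ms (3/5)
2. 189.474ms @ 3/5 + 189.474ms (3/5)
3. 378.947ms @ 6/5 + 378.947ms (6/5)
4. 757.895ms @ 12/5 + 189.474ms (3/5)
5. 947.368ms @ 3 + 947.368ms (3)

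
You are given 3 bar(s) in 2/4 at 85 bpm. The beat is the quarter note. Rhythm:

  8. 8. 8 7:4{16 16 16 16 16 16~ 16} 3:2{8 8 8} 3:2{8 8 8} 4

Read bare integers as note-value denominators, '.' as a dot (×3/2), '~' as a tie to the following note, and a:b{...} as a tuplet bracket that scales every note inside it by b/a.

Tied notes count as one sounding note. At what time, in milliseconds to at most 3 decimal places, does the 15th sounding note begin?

1. 0.0ms @ 0 + 529.412ms (3/4)
2. 529.412ms @ 3/4 + 529.412ms (3/4)
3. 1058.824ms @ 3/2 + 352.941ms (1/2)
4. 1411.765ms @ 2 + 100.84ms (1/7)
5. 1512.605ms @ 15/7 + 100.84ms (1/7)
6. 1613.445ms @ 16/7 + 100.84ms (1/7)
7. 1714.286ms @ 17/7 + 100.84ms (1/7)
8. 1815.126ms @ 18/7 + 100.84ms (1/7)
9. 1915.966ms @ 19/7 + 201.681ms (2/7)
10. 2117.647ms @ 3 + 235.294ms (1/3)
11. 2352.941ms @ 10/3 + 235.294ms (1/3)
12. 2588.235ms @ 11/3 + 235.294ms (1/3)
13. 2823.529ms @ 4 + 235.294ms (1/3)
14. 3058.824ms @ 13/3 + 235.294ms (1/3)
15. 3294.118ms @ 14/3 + 235.294ms (1/3)
16. 3529.412ms @ 5 + 705.882ms (1)

note 15 onset = 14/3b = 3294.118ms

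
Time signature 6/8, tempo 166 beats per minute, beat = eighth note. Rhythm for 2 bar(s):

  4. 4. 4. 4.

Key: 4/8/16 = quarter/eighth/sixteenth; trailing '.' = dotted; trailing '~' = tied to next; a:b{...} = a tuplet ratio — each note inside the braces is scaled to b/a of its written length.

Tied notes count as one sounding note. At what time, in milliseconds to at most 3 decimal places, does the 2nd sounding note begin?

note 2 onset = 3b = 1084.337ms

1. 0.0ms @ 0 + 1084.337ms (3)
2. 1084.337ms @ 3 + 1084.337ms (3)
3. 2168.675ms @ 6 + 1084.337ms (3)
4. 3253.012ms @ 9 + 1084.337ms (3)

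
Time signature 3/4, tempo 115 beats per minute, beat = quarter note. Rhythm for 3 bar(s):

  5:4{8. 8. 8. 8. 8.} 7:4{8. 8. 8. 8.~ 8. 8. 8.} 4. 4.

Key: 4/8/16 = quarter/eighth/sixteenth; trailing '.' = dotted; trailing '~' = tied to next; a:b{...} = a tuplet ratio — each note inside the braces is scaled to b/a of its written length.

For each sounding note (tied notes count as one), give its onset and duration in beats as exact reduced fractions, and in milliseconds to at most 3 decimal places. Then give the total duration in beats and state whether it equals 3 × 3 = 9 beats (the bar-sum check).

1) 0.0ms=0b +313.043ms=3/5b
2) 313.043ms=3/5b +313.043ms=3/5b
3) 626.087ms=6/5b +313.043ms=3/5b
4) 939.13ms=9/5b +313.043ms=3/5b
5) 1252.174ms=12/5b +313.043ms=3/5b
6) 1565.217ms=3b +223.602ms=3/7b
7) 1788.82ms=24/7b +223.602ms=3/7b
8) 2012.422ms=27/7b +223.602ms=3/7b
9) 2236.025ms=30/7b +447.205ms=6/7b
10) 2683.23ms=36/7b +223.602ms=3/7b
11) 2906.832ms=39/7b +223.602ms=3/7b
12) 3130.435ms=6b +782.609ms=3/2b
13) 3913.043ms=15/2b +782.609ms=3/2b
Σ=9b of 9 (115bpm 3/4) — PASS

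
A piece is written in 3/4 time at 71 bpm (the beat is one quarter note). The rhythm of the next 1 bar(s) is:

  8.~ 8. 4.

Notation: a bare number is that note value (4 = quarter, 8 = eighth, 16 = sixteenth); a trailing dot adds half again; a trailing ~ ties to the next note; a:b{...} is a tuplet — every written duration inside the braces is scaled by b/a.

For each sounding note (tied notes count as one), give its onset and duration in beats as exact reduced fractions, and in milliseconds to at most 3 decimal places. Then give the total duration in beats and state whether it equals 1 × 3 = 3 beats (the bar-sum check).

1) 0.0ms=0b +1267.606ms=3/2b
2) 1267.606ms=3/2b +1267.606ms=3/2b
Σ=3b of 3 (71bpm 3/4) — PASS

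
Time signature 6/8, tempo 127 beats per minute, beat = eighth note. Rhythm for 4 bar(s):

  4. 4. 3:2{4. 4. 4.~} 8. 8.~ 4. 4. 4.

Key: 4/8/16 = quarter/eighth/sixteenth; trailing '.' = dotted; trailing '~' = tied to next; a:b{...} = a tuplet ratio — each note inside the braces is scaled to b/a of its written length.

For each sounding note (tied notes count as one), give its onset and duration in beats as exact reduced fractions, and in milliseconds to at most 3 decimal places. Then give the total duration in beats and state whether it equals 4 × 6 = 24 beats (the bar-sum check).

1) 0.0ms=0b +1417.323ms=3b
2) 1417.323ms=3b +1417.323ms=3b
3) 2834.646ms=6b +944.882ms=2b
4) 3779.528ms=8b +944.882ms=2b
5) 4724.409ms=10b +1653.543ms=7/2b
6) 6377.953ms=27/2b +2125.984ms=9/2b
7) 8503.937ms=18b +1417.323ms=3b
8) 9921.26ms=21b +1417.323ms=3b
Σ=24b of 24 (127bpm 6/8) — PASS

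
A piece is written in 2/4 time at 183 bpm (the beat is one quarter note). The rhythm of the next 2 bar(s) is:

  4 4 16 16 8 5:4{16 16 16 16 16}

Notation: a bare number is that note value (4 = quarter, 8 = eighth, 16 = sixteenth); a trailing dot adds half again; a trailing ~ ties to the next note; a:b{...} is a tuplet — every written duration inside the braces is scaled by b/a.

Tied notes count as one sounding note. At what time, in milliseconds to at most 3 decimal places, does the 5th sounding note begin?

1. 0.0ms @ 0 + 327.869ms (1)
2. 327.869ms @ 1 + 327.869ms (1)
3. 655.738ms @ 2 + 81.967ms (1/4)
4. 737.705ms @ 9/4 + 81.967ms (1/4)
5. 819.672ms @ 5/2 + 163.934ms (1/2)
6. 983.607ms @ 3 + 65.574ms (1/5)
7. 1049.18ms @ 16/5 + 65.574ms (1/5)
8. 1114.754ms @ 17/5 + 65.574ms (1/5)
9. 1180.328ms @ 18/5 + 65.574ms (1/5)
10. 1245.902ms @ 19/5 + 65.574ms (1/5)

note 5 onset = 5/2b = 819.672ms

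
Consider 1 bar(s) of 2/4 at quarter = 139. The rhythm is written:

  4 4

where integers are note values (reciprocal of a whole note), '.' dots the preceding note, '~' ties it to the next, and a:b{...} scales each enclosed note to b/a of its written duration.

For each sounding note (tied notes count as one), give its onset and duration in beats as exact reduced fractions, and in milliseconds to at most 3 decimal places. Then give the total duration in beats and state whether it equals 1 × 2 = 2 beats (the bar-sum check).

1) 0.0ms=0b +431.655ms=1b
2) 431.655ms=1b +431.655ms=1b
Σ=2b of 2 (139bpm 2/4) — PASS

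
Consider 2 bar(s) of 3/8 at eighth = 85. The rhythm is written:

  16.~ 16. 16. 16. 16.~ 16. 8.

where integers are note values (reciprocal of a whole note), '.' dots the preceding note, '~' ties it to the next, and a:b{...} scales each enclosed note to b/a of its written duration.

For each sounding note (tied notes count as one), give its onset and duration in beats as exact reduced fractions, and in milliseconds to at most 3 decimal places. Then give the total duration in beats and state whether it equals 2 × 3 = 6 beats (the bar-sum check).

1) 0.0ms=0b +1058.824ms=3/2b
2) 1058.824ms=3/2b +529.412ms=3/4b
3) 1588.235ms=9/4b +529.412ms=3/4b
4) 2117.647ms=3b +1058.824ms=3/2b
5) 3176.471ms=9/2b +1058.824ms=3/2b
Σ=6b of 6 (85bpm 3/8) — PASS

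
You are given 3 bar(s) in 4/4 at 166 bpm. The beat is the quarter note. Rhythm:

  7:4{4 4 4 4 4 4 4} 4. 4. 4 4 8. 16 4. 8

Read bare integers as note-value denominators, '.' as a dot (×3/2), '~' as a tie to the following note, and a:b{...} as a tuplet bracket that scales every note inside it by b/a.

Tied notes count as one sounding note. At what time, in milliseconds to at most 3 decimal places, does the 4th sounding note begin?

note 4 onset = 12/7b = 619.621ms

1. 0.0ms @ 0 + 206.54ms (4/7)
2. 206.54ms @ 4/7 + 206.54ms (4/7)
3. 413.081ms @ 8/7 + 206.54ms (4/7)
4. 619.621ms @ 12/7 + 206.54ms (4/7)
5. 826.162ms @ 16/7 + 206.54ms (4/7)
6. 1032.702ms @ 20/7 + 206.54ms (4/7)
7. 1239.243ms @ 24/7 + 206.54ms (4/7)
8. 1445.783ms @ 4 + 542.169ms (3/2)
9. 1987.952ms @ 11/2 + 542.169ms (3/2)
10. 2530.12ms @ 7 + 361.446ms (1)
11. 2891.566ms @ 8 + 361.446ms (1)
12. 3253.012ms @ 9 + 271.084ms (3/4)
13. 3524.096ms @ 39/4 + 90.361ms (1/4)
14. 3614.458ms @ 10 + 542.169ms (3/2)
15. 4156.627ms @ 23/2 + 180.723ms (1/2)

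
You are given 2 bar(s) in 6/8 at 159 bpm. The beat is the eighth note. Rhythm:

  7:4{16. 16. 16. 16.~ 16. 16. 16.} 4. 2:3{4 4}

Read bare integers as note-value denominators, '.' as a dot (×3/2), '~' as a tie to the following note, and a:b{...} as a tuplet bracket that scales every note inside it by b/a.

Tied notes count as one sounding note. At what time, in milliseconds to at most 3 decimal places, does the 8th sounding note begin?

1. 0.0ms @ 0 + 161.725ms (3/7)
2. 161.725ms @ 3/7 + 161.725ms (3/7)
3. 323.45ms @ 6/7 + 161.725ms (3/7)
4. 485.175ms @ 9/7 + 323.45ms (6/7)
5. 808.625ms @ 15/7 + 161.725ms (3/7)
6. 970.35ms @ 18/7 + 161.725ms (3/7)
7. 1132.075ms @ 3 + 1132.075ms (3)
8. 2264.151ms @ 6 + 1132.075ms (3)
9. 3396.226ms @ 9 + 1132.075ms (3)

note 8 onset = 6b = 2264.151ms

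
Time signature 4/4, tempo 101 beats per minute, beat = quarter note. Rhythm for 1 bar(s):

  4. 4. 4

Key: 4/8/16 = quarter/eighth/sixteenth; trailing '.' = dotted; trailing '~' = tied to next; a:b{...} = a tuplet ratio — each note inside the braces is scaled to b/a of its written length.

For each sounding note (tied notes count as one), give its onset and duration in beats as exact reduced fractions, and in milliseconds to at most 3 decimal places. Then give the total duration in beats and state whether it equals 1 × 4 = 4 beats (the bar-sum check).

1) 0.0ms=0b +891.089ms=3/2b
2) 891.089ms=3/2b +891.089ms=3/2b
3) 1782.178ms=3b +594.059ms=1b
Σ=4b of 4 (101bpm 4/4) — PASS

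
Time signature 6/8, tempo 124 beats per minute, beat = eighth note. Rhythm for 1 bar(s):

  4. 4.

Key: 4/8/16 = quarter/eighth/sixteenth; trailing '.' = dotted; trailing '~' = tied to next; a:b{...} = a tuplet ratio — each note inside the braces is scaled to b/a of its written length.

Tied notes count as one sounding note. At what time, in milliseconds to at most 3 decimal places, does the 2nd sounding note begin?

note 2 onset = 3b = 1451.613ms

1. 0.0ms @ 0 + 1451.613ms (3)
2. 1451.613ms @ 3 + 1451.613ms (3)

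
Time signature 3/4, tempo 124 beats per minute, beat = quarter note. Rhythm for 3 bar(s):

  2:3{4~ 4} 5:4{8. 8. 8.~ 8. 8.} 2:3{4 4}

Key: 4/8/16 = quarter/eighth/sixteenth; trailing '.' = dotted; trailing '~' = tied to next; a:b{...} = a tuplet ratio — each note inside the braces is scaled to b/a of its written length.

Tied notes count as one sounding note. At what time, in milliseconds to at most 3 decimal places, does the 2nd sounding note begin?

note 2 onset = 3b = 1451.613ms

1. 0.0ms @ 0 + 1451.613ms (3)
2. 1451.613ms @ 3 + 290.323ms (3/5)
3. 1741.935ms @ 18/5 + 290.323ms (3/5)
4. 2032.258ms @ 21/5 + 580.645ms (6/5)
5. 2612.903ms @ 27/5 + 290.323ms (3/5)
6. 2903.226ms @ 6 + 725.806ms (3/2)
7. 3629.032ms @ 15/2 + 725.806ms (3/2)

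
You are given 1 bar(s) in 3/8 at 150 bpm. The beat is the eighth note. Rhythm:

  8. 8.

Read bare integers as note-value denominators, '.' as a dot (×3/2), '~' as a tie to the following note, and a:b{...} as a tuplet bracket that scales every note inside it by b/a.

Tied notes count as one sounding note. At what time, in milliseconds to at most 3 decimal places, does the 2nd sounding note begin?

note 2 onset = 3/2b = 600.0ms

1. 0.0ms @ 0 + 600.0ms (3/2)
2. 600.0ms @ 3/2 + 600.0ms (3/2)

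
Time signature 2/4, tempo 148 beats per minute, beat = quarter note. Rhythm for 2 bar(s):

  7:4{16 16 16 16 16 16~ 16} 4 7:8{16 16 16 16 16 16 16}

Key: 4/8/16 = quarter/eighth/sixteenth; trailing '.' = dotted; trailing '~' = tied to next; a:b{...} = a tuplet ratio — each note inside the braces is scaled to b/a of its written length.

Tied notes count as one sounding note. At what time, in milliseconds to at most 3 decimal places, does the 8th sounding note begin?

note 8 onset = 2b = 810.811ms

1. 0.0ms @ 0 + 57.915ms (1/7)
2. 57.915ms @ 1/7 + 57.915ms (1/7)
3. 115.83ms @ 2/7 + 57.915ms (1/7)
4. 173.745ms @ 3/7 + 57.915ms (1/7)
5. 231.66ms @ 4/7 + 57.915ms (1/7)
6. 289.575ms @ 5/7 + 115.83ms (2/7)
7. 405.405ms @ 1 + 405.405ms (1)
8. 810.811ms @ 2 + 115.83ms (2/7)
9. 926.641ms @ 16/7 + 115.83ms (2/7)
10. 1042.471ms @ 18/7 + 115.83ms (2/7)
11. 1158.301ms @ 20/7 + 115.83ms (2/7)
12. 1274.131ms @ 22/7 + 115.83ms (2/7)
13. 1389.961ms @ 24/7 + 115.83ms (2/7)
14. 1505.792ms @ 26/7 + 115.83ms (2/7)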